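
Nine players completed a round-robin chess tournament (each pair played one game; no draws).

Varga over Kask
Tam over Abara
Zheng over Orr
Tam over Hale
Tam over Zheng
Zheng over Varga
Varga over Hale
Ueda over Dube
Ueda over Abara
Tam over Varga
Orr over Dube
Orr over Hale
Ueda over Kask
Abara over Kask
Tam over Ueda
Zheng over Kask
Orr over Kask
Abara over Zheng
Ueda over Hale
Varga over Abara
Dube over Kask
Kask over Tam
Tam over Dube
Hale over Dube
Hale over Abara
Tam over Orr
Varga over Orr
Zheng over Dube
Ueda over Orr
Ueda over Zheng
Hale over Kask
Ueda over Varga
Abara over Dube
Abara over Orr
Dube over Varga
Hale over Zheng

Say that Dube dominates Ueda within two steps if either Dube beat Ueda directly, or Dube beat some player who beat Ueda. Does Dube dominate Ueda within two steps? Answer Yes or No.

No

Dube did not beat Ueda directly.
Dube beat Kask, Varga, but each of them lost to Ueda. No two-step path.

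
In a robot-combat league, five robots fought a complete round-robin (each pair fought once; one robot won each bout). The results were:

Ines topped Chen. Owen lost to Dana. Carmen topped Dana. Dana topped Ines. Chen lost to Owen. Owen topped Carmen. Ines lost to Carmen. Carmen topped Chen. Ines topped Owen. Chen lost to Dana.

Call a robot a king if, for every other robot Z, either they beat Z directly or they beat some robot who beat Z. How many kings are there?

Owen reaches everyone (king).
Ines cannot reach Dana in two steps.
Dana reaches everyone (king).
Carmen reaches everyone (king).
Chen cannot reach Owen, Ines, Dana, Carmen in two steps.
Kings: Owen, Dana, Carmen — 3.

3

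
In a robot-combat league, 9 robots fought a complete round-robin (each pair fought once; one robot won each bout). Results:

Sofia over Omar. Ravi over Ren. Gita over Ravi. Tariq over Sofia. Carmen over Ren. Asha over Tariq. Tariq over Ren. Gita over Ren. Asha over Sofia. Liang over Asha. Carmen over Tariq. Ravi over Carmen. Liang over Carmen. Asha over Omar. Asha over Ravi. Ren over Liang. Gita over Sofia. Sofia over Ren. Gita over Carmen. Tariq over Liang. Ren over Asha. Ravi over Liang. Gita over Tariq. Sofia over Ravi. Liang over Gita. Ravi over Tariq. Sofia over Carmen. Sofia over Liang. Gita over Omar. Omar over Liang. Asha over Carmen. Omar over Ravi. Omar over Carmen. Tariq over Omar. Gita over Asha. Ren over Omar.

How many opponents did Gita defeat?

Gita's results: beat Carmen, Ren, Ravi, Sofia, Omar, Tariq, Asha; lost to Liang.
That is 7 wins.

7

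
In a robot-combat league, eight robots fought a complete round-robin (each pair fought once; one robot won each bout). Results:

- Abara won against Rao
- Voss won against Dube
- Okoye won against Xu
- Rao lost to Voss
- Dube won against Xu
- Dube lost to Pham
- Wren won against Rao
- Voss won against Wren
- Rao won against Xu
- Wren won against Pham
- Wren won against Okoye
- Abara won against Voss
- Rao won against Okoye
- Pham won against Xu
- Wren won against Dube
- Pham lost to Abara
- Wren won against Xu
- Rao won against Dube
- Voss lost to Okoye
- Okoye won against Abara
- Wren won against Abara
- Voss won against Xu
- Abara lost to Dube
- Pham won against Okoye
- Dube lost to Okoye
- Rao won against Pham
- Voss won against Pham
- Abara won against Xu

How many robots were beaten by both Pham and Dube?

1

Pham beat: Okoye, Dube, Xu.
Dube beat: Abara, Xu.
Both beat: Xu — 1.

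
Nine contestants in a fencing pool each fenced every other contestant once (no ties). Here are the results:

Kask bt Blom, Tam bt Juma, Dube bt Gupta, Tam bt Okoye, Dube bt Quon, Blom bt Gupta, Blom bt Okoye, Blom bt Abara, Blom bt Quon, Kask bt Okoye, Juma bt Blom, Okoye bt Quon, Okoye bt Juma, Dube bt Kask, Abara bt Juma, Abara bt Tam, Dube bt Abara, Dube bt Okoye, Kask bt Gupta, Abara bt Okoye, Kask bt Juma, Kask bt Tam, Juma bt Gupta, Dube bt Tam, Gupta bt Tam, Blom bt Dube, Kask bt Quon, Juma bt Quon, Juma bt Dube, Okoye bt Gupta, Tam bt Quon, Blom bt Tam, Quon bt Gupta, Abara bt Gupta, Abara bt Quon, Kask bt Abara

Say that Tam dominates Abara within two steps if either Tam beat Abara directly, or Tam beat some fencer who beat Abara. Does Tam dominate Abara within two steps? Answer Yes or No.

Tam did not beat Abara directly.
Tam beat Okoye, Juma, Quon, but each of them lost to Abara. No two-step path.

No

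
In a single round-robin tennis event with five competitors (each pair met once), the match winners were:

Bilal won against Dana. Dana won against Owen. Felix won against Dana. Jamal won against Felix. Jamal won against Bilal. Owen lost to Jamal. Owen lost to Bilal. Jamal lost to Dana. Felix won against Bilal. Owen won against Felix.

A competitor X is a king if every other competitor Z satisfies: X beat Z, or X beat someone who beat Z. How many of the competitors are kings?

Dana reaches everyone (king).
Felix reaches everyone (king).
Jamal reaches everyone (king).
Bilal reaches everyone (king).
Owen cannot reach Jamal in two steps.
Kings: Dana, Felix, Jamal, Bilal — 4.

4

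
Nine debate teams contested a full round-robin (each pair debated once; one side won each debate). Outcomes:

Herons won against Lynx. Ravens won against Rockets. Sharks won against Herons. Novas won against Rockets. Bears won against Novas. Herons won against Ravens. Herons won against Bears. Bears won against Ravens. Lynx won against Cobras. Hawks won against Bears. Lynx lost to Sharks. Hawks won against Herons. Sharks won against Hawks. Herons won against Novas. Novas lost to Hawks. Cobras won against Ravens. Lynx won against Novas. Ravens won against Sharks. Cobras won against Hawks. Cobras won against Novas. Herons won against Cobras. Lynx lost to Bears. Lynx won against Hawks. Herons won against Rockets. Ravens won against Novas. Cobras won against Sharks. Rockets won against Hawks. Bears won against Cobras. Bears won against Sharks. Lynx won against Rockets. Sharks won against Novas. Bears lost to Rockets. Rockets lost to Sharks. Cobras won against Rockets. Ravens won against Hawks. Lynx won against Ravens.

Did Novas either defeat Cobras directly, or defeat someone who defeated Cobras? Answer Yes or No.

No

Novas did not beat Cobras directly.
Novas beat Rockets, but each of them lost to Cobras. No two-step path.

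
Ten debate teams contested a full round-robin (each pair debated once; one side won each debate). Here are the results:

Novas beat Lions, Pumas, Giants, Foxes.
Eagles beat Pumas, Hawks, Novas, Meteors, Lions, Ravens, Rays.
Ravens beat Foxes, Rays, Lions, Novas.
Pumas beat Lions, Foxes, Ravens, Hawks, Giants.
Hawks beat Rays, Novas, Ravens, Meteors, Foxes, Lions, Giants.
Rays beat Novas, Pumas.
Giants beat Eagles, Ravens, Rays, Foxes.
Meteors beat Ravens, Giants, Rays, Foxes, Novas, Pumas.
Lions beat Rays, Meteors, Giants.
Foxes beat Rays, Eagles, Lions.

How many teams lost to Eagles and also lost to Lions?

Eagles beat: Meteors, Ravens, Hawks, Pumas, Rays, Lions, Novas.
Lions beat: Meteors, Rays, Giants.
Both beat: Meteors, Rays — 2.

2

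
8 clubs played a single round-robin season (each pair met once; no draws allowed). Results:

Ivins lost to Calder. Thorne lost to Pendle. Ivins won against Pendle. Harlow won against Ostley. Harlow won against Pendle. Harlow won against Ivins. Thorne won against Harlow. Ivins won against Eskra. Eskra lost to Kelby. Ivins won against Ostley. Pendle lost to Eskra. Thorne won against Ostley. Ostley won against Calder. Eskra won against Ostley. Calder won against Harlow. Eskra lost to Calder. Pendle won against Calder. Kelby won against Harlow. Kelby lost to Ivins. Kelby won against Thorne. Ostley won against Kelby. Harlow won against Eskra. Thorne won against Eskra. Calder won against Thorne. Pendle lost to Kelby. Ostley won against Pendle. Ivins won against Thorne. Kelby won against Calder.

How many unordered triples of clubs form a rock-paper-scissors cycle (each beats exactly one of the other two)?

16

Win totals: Calder 4, Ivins 5, Kelby 5, Ostley 3, Pendle 2, Eskra 2, Harlow 4, Thorne 3.
A club with w wins dominates both others in C(w,2) triples; summing gives 6 + 10 + 10 + 3 + 1 + 1 + 6 + 3 = 40 transitive triples.
Total triples C(8,3) = 56, so cyclic triples = 56 − 40 = 16.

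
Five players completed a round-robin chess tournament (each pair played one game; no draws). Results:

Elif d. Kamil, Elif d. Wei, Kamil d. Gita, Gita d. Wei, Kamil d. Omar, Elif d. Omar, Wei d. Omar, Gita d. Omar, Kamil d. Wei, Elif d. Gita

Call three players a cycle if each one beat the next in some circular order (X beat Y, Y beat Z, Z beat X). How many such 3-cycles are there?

0

Win totals: Wei 1, Omar 0, Gita 2, Kamil 3, Elif 4.
A player with w wins dominates both others in C(w,2) triples; summing gives 0 + 0 + 1 + 3 + 6 = 10 transitive triples.
Total triples C(5,3) = 10, so cyclic triples = 10 − 10 = 0.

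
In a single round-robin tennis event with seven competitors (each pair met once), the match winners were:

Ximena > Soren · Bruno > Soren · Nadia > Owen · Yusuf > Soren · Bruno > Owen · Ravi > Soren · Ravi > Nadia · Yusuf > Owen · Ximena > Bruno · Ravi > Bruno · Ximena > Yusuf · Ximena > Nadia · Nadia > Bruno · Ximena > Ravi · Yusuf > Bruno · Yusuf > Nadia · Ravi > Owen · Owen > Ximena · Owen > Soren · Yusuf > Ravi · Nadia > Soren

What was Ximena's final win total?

Ximena's results: beat Yusuf, Ravi, Soren, Bruno, Nadia; lost to Owen.
That is 5 wins.

5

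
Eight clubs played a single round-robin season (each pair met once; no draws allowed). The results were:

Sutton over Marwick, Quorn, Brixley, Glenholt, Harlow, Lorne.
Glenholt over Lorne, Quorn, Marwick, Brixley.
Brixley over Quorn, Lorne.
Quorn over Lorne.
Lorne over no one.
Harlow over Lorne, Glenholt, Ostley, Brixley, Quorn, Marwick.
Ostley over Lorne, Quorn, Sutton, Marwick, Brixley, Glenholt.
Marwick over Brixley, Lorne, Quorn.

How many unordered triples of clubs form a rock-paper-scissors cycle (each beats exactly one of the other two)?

1

Win totals: Lorne 0, Glenholt 4, Quorn 1, Harlow 6, Brixley 2, Sutton 6, Marwick 3, Ostley 6.
A club with w wins dominates both others in C(w,2) triples; summing gives 0 + 6 + 0 + 15 + 1 + 15 + 3 + 15 = 55 transitive triples.
Total triples C(8,3) = 56, so cyclic triples = 56 − 55 = 1.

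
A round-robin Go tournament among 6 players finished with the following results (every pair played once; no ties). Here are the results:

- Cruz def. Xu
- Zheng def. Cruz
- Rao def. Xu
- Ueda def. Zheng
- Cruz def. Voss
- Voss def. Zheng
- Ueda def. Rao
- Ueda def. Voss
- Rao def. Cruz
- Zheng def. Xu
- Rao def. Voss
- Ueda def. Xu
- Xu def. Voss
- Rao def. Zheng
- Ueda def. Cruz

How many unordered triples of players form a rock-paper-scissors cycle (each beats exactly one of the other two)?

2

Of the C(6,3) = 20 triples, the cyclic ones are: {Zheng, Voss, Xu}; {Zheng, Voss, Cruz}.
That is 2.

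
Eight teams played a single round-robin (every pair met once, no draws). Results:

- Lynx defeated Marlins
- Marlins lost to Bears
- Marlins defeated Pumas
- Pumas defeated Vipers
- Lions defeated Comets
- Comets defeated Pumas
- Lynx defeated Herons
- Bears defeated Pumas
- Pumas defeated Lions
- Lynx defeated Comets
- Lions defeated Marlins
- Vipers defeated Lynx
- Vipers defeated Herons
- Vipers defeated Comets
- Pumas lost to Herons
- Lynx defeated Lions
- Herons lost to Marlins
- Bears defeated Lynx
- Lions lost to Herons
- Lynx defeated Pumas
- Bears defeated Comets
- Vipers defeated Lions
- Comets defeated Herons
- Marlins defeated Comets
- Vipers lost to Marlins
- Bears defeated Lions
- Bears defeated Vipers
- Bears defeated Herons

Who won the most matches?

Bears

Win totals: Herons 2, Comets 2, Lions 2, Marlins 4, Vipers 4, Lynx 5, Pumas 2, Bears 7.
Bears leads with 7 wins (next highest: 5).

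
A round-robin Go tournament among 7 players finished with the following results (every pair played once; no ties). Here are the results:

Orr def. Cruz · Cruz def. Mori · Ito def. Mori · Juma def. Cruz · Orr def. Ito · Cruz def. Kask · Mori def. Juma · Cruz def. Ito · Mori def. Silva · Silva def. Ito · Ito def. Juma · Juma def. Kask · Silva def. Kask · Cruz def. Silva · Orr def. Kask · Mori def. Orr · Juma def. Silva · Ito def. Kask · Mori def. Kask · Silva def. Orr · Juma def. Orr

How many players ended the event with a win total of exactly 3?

Win totals: Ito 3, Juma 4, Mori 4, Silva 3, Kask 0, Orr 3, Cruz 4.
Exactly 3: Ito, Silva, Orr — 3 players.

3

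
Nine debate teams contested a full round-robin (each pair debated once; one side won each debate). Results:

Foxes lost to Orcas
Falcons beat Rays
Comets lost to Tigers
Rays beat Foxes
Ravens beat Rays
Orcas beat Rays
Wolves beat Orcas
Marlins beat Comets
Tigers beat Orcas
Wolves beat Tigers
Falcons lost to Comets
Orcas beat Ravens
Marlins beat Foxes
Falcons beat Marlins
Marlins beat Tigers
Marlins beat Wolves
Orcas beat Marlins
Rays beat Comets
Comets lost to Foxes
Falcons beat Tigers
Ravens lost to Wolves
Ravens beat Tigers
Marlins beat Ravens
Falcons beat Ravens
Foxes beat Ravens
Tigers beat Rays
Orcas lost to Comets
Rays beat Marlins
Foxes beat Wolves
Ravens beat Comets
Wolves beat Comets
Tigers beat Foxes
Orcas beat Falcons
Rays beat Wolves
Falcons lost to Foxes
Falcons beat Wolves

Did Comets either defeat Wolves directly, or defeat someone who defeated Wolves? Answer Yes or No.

Yes

Comets did not beat Wolves directly.
Comets beat Falcons, Orcas. Of those, Falcons beat Wolves.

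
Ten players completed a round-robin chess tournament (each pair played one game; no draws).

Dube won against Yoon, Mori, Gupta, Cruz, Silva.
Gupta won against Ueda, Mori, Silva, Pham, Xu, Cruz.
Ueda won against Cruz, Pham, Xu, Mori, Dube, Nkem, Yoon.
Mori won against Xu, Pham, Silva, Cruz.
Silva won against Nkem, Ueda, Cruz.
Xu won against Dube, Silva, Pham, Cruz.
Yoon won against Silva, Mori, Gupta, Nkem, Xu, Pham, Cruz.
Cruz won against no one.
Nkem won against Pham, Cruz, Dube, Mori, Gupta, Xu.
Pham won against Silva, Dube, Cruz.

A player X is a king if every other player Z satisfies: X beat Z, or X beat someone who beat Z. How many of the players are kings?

7

Mori cannot reach Gupta, Yoon in two steps.
Nkem reaches everyone (king).
Ueda reaches everyone (king).
Dube reaches everyone (king).
Xu reaches everyone (king).
Silva reaches everyone (king).
Gupta reaches everyone (king).
Yoon reaches everyone (king).
Cruz cannot reach Mori, Nkem, Ueda, Dube, Xu, Silva, Gupta, Yoon, Pham in two steps.
Pham cannot reach Xu in two steps.
Kings: Nkem, Ueda, Dube, Xu, Silva, Gupta, Yoon — 7.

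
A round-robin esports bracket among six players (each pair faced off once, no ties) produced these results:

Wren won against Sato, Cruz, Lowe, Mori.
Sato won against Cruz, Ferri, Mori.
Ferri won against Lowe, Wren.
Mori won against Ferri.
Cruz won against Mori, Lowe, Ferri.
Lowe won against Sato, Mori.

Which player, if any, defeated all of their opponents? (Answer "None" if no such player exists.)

None

Highest win total is Wren with 4 (out of 5 possible).
Wren lost to Ferri, so no player went undefeated.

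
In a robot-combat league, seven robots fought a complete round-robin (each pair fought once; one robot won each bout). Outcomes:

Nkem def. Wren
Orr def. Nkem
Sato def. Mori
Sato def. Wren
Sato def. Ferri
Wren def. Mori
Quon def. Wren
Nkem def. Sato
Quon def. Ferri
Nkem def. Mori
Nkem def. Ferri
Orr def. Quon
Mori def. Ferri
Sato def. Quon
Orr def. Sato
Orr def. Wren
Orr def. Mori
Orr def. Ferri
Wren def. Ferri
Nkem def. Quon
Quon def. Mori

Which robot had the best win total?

Win totals: Orr 6, Quon 3, Nkem 5, Mori 1, Wren 2, Ferri 0, Sato 4.
Orr leads with 6 wins (next highest: 5).

Orr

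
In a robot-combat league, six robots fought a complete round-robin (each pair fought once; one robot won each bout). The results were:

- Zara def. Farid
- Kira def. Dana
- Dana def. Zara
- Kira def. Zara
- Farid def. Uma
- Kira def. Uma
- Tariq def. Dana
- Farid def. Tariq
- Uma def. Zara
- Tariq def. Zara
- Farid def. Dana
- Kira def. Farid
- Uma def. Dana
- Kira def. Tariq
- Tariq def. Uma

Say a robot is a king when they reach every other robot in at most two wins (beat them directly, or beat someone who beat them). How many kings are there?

1

Dana cannot reach Uma, Kira, Tariq in two steps.
Zara cannot reach Kira in two steps.
Uma cannot reach Kira, Tariq in two steps.
Farid cannot reach Kira in two steps.
Kira reaches everyone (king).
Tariq cannot reach Kira in two steps.
Kings: Kira — 1.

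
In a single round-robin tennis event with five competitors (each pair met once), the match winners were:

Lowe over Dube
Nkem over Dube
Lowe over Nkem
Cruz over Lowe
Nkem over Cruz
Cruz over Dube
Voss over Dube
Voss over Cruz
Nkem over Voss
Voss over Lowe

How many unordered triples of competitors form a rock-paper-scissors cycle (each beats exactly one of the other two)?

2

Of the C(5,3) = 10 triples, the cyclic ones are: {Cruz, Nkem, Lowe}; {Nkem, Lowe, Voss}.
That is 2.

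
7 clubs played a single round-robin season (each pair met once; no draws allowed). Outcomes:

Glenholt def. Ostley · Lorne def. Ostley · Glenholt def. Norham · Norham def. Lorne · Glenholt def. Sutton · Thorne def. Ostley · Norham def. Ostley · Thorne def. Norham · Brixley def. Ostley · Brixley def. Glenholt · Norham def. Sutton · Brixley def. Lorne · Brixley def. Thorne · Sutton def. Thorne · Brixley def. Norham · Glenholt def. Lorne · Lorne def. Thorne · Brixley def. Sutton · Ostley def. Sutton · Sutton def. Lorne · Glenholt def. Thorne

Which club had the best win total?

Win totals: Sutton 2, Norham 3, Ostley 1, Lorne 2, Thorne 2, Glenholt 5, Brixley 6.
Brixley leads with 6 wins (next highest: 5).

Brixley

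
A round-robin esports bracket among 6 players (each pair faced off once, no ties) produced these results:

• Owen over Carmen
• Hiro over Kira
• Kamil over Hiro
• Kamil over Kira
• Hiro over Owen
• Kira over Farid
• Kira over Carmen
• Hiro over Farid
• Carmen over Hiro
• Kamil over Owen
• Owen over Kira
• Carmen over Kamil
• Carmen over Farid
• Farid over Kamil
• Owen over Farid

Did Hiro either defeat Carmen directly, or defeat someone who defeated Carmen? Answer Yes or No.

Hiro did not beat Carmen directly.
Hiro beat Farid, Kira, Owen. Of those, Kira beat Carmen.

Yes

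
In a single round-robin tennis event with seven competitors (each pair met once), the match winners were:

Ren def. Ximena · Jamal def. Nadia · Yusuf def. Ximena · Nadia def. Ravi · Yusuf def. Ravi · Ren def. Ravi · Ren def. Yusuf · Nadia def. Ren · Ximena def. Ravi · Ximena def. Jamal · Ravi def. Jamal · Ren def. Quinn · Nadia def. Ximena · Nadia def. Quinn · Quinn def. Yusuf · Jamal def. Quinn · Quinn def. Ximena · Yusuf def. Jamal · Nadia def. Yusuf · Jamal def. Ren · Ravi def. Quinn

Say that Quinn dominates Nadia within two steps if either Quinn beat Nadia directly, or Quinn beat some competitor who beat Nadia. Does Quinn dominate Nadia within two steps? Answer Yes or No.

Quinn did not beat Nadia directly.
Quinn beat Yusuf, Ximena, but each of them lost to Nadia. No two-step path.

No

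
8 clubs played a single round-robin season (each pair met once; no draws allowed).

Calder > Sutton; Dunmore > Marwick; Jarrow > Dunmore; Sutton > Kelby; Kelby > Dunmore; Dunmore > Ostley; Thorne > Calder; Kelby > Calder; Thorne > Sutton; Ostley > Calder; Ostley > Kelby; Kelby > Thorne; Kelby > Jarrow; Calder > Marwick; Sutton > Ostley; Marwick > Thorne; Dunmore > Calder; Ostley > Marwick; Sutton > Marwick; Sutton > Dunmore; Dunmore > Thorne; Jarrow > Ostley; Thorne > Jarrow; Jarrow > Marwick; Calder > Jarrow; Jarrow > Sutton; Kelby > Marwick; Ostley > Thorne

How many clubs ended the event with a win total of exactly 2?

Win totals: Marwick 1, Jarrow 4, Thorne 3, Ostley 4, Kelby 5, Sutton 4, Dunmore 4, Calder 3.
No club has exactly 2 wins.

0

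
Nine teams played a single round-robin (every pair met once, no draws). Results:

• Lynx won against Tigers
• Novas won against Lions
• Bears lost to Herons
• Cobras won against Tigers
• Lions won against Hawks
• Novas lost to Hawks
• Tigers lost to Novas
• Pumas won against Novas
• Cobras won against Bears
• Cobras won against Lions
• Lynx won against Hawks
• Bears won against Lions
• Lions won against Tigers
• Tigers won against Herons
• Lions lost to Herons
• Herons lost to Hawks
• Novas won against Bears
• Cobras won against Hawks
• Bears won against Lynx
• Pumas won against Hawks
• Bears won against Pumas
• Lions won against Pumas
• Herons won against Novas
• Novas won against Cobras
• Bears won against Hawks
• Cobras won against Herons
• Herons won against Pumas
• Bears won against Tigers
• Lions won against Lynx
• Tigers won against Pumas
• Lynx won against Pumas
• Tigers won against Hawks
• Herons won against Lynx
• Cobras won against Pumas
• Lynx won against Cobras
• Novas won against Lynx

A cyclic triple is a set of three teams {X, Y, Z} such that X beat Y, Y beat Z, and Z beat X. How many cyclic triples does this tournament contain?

Win totals: Bears 5, Tigers 3, Novas 5, Hawks 2, Lions 4, Herons 5, Cobras 6, Lynx 4, Pumas 2.
A team with w wins dominates both others in C(w,2) triples; summing gives 10 + 3 + 10 + 1 + 6 + 10 + 15 + 6 + 1 = 62 transitive triples.
Total triples C(9,3) = 84, so cyclic triples = 84 − 62 = 22.

22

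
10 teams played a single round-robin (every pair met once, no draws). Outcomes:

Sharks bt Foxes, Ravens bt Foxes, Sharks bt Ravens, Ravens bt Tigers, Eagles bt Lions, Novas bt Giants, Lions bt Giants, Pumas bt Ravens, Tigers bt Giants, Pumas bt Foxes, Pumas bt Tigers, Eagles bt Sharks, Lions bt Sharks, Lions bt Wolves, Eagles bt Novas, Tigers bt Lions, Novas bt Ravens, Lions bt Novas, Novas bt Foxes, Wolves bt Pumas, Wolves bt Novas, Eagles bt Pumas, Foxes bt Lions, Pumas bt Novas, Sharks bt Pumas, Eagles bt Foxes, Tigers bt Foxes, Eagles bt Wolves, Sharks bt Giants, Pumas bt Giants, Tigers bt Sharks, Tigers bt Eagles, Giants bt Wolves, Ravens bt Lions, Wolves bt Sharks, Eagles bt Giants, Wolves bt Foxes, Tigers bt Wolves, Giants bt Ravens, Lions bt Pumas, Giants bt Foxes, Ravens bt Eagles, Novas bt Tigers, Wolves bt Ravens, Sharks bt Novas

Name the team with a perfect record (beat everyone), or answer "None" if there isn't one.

Highest win total is Eagles with 7 (out of 9 possible).
Eagles lost to Tigers, Ravens, so no team went undefeated.

None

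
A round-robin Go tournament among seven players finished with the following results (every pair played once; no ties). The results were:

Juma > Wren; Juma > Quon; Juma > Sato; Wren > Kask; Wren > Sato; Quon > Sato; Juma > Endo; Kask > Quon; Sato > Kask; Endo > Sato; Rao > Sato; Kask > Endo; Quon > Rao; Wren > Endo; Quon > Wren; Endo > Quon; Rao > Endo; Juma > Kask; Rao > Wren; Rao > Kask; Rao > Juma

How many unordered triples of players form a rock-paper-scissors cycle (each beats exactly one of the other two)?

Win totals: Kask 2, Wren 3, Rao 5, Quon 3, Juma 5, Endo 2, Sato 1.
A player with w wins dominates both others in C(w,2) triples; summing gives 1 + 3 + 10 + 3 + 10 + 1 + 0 = 28 transitive triples.
Total triples C(7,3) = 35, so cyclic triples = 35 − 28 = 7.

7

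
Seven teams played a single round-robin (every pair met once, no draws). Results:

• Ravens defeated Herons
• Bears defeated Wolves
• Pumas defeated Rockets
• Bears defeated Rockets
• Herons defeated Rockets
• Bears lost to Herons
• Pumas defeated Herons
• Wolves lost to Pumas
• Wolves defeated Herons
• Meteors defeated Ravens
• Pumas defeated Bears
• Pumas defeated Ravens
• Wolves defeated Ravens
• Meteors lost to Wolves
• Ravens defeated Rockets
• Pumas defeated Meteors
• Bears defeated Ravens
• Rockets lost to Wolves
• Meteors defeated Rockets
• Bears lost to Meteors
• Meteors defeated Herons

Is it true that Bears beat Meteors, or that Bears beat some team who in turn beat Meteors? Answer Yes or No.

Bears did not beat Meteors directly.
Bears beat Ravens, Wolves, Rockets. Of those, Wolves beat Meteors.

Yes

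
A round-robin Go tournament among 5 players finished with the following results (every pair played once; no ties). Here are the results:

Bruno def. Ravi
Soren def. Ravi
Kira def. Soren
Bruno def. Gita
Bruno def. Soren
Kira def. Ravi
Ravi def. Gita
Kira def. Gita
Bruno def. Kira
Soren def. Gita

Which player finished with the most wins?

Win totals: Gita 0, Ravi 1, Soren 2, Bruno 4, Kira 3.
Bruno leads with 4 wins (next highest: 3).

Bruno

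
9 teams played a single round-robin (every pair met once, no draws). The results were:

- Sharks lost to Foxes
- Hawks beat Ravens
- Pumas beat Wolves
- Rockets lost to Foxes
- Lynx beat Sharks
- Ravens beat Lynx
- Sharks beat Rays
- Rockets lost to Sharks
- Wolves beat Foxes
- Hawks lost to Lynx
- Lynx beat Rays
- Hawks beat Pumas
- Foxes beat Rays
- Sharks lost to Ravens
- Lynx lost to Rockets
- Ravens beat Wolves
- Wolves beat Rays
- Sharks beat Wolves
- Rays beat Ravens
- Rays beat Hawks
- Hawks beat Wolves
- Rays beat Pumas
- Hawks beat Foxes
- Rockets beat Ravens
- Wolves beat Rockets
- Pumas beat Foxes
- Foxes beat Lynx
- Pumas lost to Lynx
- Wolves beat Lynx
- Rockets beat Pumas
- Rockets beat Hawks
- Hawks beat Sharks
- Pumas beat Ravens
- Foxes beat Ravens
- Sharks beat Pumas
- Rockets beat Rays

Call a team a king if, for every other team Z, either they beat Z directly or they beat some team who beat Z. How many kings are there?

Rockets reaches everyone (king).
Lynx reaches everyone (king).
Ravens reaches everyone (king).
Rays cannot reach Rockets in two steps.
Wolves reaches everyone (king).
Sharks reaches everyone (king).
Pumas cannot reach Hawks in two steps.
Hawks reaches everyone (king).
Foxes reaches everyone (king).
Kings: Rockets, Lynx, Ravens, Wolves, Sharks, Hawks, Foxes — 7.

7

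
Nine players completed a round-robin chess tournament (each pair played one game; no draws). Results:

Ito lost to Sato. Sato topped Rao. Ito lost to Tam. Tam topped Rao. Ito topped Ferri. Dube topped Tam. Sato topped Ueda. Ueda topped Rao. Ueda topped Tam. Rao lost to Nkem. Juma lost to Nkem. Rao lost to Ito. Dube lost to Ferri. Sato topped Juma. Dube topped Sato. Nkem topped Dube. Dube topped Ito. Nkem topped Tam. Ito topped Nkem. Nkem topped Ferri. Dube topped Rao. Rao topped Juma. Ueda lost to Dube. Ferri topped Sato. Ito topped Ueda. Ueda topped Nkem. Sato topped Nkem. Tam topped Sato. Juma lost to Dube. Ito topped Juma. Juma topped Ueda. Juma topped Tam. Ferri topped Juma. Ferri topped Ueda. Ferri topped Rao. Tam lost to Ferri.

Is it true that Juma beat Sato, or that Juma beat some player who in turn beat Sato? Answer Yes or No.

Yes

Juma did not beat Sato directly.
Juma beat Tam, Ueda. Of those, Tam beat Sato.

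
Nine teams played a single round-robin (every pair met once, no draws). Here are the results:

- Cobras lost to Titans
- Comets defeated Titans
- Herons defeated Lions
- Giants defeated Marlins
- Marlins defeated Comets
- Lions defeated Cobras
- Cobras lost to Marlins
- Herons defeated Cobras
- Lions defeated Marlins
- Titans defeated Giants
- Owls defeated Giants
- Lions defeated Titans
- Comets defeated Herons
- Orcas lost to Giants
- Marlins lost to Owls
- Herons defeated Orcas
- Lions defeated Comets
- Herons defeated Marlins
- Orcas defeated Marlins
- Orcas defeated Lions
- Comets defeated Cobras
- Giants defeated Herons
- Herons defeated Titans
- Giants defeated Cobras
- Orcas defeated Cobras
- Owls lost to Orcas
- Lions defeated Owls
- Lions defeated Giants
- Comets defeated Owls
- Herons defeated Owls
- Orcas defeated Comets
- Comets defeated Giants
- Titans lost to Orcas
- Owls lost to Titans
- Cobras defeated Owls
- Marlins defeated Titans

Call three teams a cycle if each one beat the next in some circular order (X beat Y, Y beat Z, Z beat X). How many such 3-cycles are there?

Win totals: Herons 6, Marlins 3, Orcas 6, Comets 5, Lions 6, Titans 3, Giants 4, Owls 2, Cobras 1.
A team with w wins dominates both others in C(w,2) triples; summing gives 15 + 3 + 15 + 10 + 15 + 3 + 6 + 1 + 0 = 68 transitive triples.
Total triples C(9,3) = 84, so cyclic triples = 84 − 68 = 16.

16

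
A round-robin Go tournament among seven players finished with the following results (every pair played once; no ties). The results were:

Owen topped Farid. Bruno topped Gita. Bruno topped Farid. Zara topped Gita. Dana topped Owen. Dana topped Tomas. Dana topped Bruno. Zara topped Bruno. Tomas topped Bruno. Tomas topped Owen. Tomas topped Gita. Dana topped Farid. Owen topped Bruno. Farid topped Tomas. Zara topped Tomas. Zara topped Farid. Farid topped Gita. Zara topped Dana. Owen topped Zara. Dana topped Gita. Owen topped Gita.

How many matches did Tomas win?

3

Tomas' results: beat Gita, Owen, Bruno; lost to Farid, Zara, Dana.
That is 3 wins.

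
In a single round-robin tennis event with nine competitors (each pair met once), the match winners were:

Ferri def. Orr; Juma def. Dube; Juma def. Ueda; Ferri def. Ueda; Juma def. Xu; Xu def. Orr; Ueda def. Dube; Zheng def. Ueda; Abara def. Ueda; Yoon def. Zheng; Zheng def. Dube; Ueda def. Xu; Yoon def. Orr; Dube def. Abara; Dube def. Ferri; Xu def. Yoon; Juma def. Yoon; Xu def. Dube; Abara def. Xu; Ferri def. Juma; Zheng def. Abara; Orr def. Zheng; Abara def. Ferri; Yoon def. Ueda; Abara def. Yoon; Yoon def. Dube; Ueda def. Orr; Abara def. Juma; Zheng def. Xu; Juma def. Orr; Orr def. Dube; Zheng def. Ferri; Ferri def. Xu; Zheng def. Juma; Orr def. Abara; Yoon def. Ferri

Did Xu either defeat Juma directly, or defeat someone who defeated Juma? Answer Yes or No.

Xu did not beat Juma directly.
Xu beat Yoon, Dube, Orr, but each of them lost to Juma. No two-step path.

No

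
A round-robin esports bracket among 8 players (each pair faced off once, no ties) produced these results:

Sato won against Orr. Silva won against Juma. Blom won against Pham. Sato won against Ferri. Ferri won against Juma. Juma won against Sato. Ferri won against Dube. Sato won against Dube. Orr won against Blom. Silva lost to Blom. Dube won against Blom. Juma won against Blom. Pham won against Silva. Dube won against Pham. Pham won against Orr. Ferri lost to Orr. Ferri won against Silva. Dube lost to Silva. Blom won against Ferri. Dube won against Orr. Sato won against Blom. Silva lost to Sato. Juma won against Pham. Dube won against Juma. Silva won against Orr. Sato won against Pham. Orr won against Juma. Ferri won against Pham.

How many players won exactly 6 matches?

Win totals: Sato 6, Ferri 4, Pham 2, Silva 3, Dube 4, Juma 3, Blom 3, Orr 3.
Exactly 6: Sato — 1 player.

1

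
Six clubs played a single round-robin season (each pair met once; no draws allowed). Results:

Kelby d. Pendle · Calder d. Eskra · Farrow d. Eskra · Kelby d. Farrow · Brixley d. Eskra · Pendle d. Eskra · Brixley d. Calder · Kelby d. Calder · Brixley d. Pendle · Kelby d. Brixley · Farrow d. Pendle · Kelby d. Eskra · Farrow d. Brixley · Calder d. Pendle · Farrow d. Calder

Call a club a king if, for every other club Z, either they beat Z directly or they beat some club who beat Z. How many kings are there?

Pendle cannot reach Kelby, Farrow, Calder, Brixley in two steps.
Kelby reaches everyone (king).
Farrow cannot reach Kelby in two steps.
Calder cannot reach Kelby, Farrow, Brixley in two steps.
Eskra cannot reach Pendle, Kelby, Farrow, Calder, Brixley in two steps.
Brixley cannot reach Kelby, Farrow in two steps.
Kings: Kelby — 1.

1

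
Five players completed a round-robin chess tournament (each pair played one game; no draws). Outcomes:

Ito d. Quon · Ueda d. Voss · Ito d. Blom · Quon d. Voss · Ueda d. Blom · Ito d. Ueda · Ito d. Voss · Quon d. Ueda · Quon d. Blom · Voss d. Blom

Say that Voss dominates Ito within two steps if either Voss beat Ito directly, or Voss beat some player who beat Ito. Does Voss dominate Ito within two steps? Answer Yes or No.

No

Voss did not beat Ito directly.
Voss beat Blom, but each of them lost to Ito. No two-step path.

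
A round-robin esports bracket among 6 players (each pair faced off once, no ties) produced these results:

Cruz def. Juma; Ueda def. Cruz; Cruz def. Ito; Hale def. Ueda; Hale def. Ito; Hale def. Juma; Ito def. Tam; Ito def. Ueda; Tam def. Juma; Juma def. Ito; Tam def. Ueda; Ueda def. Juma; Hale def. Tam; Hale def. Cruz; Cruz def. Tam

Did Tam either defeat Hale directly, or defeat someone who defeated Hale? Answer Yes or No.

Tam did not beat Hale directly.
Tam beat Juma, Ueda, but each of them lost to Hale. No two-step path.

No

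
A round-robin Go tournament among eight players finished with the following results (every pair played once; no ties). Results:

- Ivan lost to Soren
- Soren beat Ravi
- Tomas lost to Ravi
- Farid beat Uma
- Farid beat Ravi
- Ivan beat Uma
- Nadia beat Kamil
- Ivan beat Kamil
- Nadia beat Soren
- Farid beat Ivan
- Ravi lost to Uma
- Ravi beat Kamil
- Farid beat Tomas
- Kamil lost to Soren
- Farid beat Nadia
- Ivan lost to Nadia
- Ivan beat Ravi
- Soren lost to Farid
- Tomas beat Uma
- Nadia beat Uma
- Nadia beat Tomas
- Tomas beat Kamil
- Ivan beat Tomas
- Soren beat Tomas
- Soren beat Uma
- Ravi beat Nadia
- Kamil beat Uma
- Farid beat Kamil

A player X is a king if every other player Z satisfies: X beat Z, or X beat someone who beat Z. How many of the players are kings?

1

Uma cannot reach Ivan, Farid, Soren in two steps.
Kamil cannot reach Tomas, Ivan, Farid, Nadia, Soren in two steps.
Ravi cannot reach Farid in two steps.
Tomas cannot reach Ivan, Farid, Nadia, Soren in two steps.
Ivan cannot reach Farid, Soren in two steps.
Farid reaches everyone (king).
Nadia cannot reach Farid in two steps.
Soren cannot reach Farid in two steps.
Kings: Farid — 1.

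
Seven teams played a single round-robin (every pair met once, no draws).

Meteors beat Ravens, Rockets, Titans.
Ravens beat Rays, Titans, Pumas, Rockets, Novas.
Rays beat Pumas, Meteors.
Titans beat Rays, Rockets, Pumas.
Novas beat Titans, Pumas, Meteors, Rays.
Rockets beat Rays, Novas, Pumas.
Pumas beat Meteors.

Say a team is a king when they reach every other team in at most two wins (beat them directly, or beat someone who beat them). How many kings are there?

3

Pumas cannot reach Novas, Rays in two steps.
Rockets cannot reach Ravens in two steps.
Novas reaches everyone (king).
Titans cannot reach Ravens in two steps.
Rays cannot reach Novas in two steps.
Meteors reaches everyone (king).
Ravens reaches everyone (king).
Kings: Novas, Meteors, Ravens — 3.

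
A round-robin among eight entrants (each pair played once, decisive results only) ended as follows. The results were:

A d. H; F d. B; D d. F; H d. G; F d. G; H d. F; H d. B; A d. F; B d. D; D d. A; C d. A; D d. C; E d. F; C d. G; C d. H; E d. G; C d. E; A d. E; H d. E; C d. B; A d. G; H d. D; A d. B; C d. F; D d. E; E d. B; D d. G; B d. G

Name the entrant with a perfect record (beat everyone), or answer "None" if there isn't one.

None

Highest win total is C with 6 (out of 7 possible).
C lost to D, so no entrant went undefeated.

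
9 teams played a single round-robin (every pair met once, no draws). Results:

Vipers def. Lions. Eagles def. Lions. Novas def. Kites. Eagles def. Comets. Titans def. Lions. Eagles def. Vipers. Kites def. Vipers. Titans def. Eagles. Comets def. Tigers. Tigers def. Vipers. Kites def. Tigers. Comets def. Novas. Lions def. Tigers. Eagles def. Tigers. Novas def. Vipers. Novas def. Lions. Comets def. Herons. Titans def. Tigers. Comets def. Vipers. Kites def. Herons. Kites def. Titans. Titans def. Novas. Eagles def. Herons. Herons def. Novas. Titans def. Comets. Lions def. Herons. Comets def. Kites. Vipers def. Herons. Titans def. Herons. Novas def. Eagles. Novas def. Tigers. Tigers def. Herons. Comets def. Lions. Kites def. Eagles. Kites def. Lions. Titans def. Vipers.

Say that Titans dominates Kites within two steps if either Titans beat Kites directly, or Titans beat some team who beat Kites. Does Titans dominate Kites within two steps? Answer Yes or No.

Yes

Titans did not beat Kites directly.
Titans beat Tigers, Herons, Eagles, Comets, Vipers, Novas, Lions. Of those, Comets beat Kites.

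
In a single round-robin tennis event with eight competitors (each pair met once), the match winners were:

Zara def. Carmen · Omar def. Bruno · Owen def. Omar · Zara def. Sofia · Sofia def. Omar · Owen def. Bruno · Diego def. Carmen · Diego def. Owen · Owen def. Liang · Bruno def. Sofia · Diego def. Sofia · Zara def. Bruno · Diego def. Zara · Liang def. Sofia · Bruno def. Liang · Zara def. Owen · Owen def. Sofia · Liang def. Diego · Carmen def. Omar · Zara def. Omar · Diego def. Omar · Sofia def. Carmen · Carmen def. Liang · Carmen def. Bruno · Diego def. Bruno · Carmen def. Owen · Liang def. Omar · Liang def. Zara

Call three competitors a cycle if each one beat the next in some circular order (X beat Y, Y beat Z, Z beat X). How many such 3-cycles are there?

Win totals: Omar 1, Diego 6, Owen 4, Liang 4, Bruno 2, Sofia 2, Zara 5, Carmen 4.
A competitor with w wins dominates both others in C(w,2) triples; summing gives 0 + 15 + 6 + 6 + 1 + 1 + 10 + 6 = 45 transitive triples.
Total triples C(8,3) = 56, so cyclic triples = 56 − 45 = 11.

11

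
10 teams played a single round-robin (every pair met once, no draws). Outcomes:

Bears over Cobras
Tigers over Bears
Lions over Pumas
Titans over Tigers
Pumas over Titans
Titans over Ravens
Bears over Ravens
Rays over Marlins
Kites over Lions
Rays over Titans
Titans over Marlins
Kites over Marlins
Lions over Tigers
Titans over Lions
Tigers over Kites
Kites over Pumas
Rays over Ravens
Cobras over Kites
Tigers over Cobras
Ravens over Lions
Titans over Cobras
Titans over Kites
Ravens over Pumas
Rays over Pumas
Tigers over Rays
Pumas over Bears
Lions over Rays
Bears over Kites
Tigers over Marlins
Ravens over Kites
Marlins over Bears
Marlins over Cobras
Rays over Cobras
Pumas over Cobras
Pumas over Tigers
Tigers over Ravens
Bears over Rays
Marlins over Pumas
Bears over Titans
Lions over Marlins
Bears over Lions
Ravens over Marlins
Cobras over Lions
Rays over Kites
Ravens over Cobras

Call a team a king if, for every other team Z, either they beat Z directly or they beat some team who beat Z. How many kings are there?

Kites cannot reach Ravens in two steps.
Cobras cannot reach Ravens, Bears, Titans in two steps.
Pumas reaches everyone (king).
Tigers reaches everyone (king).
Rays reaches everyone (king).
Lions reaches everyone (king).
Ravens reaches everyone (king).
Bears reaches everyone (king).
Titans reaches everyone (king).
Marlins reaches everyone (king).
Kings: Pumas, Tigers, Rays, Lions, Ravens, Bears, Titans, Marlins — 8.

8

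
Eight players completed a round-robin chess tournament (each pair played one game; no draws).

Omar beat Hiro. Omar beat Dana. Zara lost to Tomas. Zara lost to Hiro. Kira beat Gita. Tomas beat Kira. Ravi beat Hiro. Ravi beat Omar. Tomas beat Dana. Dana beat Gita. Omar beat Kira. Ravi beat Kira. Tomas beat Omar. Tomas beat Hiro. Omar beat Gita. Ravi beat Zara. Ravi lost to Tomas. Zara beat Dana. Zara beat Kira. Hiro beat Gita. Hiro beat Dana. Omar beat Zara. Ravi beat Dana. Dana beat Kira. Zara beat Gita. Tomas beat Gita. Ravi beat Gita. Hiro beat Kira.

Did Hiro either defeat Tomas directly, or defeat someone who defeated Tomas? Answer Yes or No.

No

Hiro did not beat Tomas directly.
Hiro beat Zara, Dana, Gita, Kira, but each of them lost to Tomas. No two-step path.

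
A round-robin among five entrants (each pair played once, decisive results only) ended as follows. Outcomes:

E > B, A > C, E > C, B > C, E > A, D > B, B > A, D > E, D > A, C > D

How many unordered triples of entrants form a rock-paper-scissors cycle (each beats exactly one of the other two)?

3

Of the C(5,3) = 10 triples, the cyclic ones are: {A, C, D}; {B, C, D}; {C, D, E}.
That is 3.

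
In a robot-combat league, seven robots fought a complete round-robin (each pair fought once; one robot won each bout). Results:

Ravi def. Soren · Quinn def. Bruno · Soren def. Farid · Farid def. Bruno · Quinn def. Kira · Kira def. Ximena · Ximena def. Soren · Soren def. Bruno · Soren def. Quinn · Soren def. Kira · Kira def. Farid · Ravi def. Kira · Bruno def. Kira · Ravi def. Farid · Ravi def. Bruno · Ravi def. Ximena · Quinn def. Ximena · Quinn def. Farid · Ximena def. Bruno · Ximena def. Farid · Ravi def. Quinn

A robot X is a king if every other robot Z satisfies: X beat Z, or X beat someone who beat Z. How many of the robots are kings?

Farid cannot reach Ximena, Quinn, Ravi, Soren in two steps.
Ximena cannot reach Ravi in two steps.
Quinn cannot reach Ravi in two steps.
Kira cannot reach Quinn, Ravi in two steps.
Bruno cannot reach Quinn, Ravi, Soren in two steps.
Ravi reaches everyone (king).
Soren cannot reach Ravi in two steps.
Kings: Ravi — 1.

1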